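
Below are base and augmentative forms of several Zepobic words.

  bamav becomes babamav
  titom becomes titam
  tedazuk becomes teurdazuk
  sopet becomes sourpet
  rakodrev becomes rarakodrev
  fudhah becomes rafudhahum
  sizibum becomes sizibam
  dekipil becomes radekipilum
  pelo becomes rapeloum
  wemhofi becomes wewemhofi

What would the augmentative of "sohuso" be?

"sohuso" ends in -o. The one such stem in the data (pelo → rapeloum) adds ra- … -um around the stem, so the same rule applies.
The other patterns: stems ending in -m change the last vowel to 'a'; stems ending in -k or -t insert -ur- after the first vowel; stems ending in -i or -v repeat the first consonant+vowel as a prefix.
So sohuso → rasohusoum.

rasohusoum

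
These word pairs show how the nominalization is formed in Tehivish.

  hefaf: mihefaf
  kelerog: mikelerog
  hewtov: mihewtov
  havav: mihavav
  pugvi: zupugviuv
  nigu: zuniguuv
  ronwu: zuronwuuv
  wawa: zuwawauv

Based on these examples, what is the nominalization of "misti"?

hefaf and wawa both have last vowel 'a' yet inflect differently (mihefaf, zuwawauv), so the last vowel is not what conditions the rule; whether the stem ends in a vowel or a consonant is.
"misti" ends in a vowel. The stems ending in a vowel (pugvi → zupugviuv, nigu → zuniguuv, ronwu → zuronwuuv) add zu- … -uv around the stem.
The other pattern: stems ending in a consonant add the prefix mi-.
So misti → zumistiuv.

zumistiuv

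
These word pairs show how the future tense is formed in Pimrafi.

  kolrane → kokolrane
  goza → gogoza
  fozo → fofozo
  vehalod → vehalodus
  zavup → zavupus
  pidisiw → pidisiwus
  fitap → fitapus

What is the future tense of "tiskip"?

tiskipus

fozo and vehalod both have last vowel 'o' yet inflect differently (fofozo, vehalodus), so the last vowel is not what conditions the rule; whether the stem ends in a vowel or a consonant is.
"tiskip" ends in a consonant. The stems ending in a consonant (vehalod → vehalodus, zavup → zavupus, pidisiw → pidisiwus) add -us.
So tiskip → tiskipus.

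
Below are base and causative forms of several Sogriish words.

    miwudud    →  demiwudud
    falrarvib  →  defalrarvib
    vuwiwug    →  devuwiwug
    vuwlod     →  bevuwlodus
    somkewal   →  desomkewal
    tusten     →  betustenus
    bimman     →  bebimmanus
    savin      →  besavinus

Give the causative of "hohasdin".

vuwlod and miwudud both end in -d yet inflect differently (bevuwlodus, demiwudud), so the final letter is not what conditions the rule; the number of vowels is.
"hohasdin" has 3 vowels. The stems with 3 vowels (vuwiwug → devuwiwug, somkewal → desomkewal, falrarvib → defalrarvib) add the prefix de-.
The other pattern: stems with 2 vowels add be- … -us around the stem.
So hohasdin → dehohasdin.

dehohasdin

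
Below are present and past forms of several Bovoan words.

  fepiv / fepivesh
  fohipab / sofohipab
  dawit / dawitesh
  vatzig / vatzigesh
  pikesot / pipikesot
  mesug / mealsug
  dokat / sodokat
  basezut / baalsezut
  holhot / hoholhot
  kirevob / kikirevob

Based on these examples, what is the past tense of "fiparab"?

sofiparab

"fiparab" has last vowel 'a'. The stems whose last vowel is 'a' (dokat → sodokat, fohipab → sofohipab) add the prefix so-.
The other patterns: stems whose last vowel is 'i' add -esh; stems whose last vowel is 'o' repeat the first consonant+vowel as a prefix; stems whose last vowel is 'u' insert -al- after the first vowel.
So fiparab → sofiparab.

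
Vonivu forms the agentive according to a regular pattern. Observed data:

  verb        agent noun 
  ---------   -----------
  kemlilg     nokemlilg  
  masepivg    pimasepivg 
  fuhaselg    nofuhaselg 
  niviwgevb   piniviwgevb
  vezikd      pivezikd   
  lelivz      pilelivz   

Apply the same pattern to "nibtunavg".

kemlilg and masepivg both end in -g yet inflect differently (nokemlilg, pimasepivg), so the final letter is not what conditions the rule; the second-to-last letter is.
"nibtunavg" has second-to-last letter 'v'. The stems whose second-to-last letter is 'v' (masepivg → pimasepivg, niviwgevb → piniviwgevb, lelivz → pilelivz) add the prefix pi-.
The other pattern: stems whose second-to-last letter is 'l' add the prefix no-.
So nibtunavg → pinibtunavg.

pinibtunavg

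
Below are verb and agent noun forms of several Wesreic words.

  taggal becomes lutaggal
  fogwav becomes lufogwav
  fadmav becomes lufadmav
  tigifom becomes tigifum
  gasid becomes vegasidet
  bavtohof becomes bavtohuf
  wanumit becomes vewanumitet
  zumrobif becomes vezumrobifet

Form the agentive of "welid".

vewelidet

"welid" has last vowel 'i'. The stems whose last vowel is 'i' (wanumit → vewanumitet, gasid → vegasidet, zumrobif → vezumrobifet) add ve- … -et around the stem.
The other patterns: stems whose last vowel is 'o' change the last vowel to 'u'; stems whose last vowel is 'a' add the prefix lu-.
So welid → vewelidet.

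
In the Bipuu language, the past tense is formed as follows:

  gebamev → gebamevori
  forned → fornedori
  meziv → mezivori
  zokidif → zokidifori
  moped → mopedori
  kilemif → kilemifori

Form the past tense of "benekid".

benekidori

Every pair shown (gebamev → gebamevori, forned → fornedori, meziv → mezivori, …) follows the same rule: add -ori.
So benekid → benekidori.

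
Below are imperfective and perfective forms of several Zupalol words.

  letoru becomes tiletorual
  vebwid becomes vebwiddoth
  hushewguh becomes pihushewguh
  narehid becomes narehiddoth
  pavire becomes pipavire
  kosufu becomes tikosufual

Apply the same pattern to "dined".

letoru and hushewguh both have last vowel 'u' yet inflect differently (tiletorual, pihushewguh), so the last vowel is not what conditions the rule; the final letter is.
"dined" ends in -d. The stems ending in -d (vebwid → vebwiddoth, narehid → narehiddoth) double the final consonant and add -oth.
The other patterns: stems ending in -u add ti- … -al around the stem; stems ending in -e or -h add the prefix pi-.
So dined → dineddoth.

dineddoth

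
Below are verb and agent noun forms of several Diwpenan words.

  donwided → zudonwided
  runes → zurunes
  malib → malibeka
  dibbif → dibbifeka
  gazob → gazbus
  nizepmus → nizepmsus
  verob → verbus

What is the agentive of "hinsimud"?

hinsimdus

malib and gazob both end in -b yet inflect differently (malibeka, gazbus), so the final letter is not what conditions the rule; the last vowel is.
"hinsimud" has last vowel 'u'. The one such stem in the data (nizepmus → nizepmsus) deletes the last vowel and adds -us (as do gazob, verob), so the same rule applies.
So hinsimud → hinsimdus.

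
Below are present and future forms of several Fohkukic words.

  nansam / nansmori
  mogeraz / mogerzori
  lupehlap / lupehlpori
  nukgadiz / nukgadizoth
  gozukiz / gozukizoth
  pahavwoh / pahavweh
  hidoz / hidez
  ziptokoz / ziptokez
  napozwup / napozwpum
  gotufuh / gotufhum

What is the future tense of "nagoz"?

mogeraz and nukgadiz both end in -z yet inflect differently (mogerzori, nukgadizoth), so the final letter is not what conditions the rule; the last vowel is.
"nagoz" has last vowel 'o'. The stems whose last vowel is 'o' (pahavwoh → pahavweh, hidoz → hidez, ziptokoz → ziptokez) change the last vowel to 'e'.
The other patterns: stems whose last vowel is 'a' delete the last vowel and add -ori; stems whose last vowel is 'i' add -oth; stems whose last vowel is 'u' delete the last vowel and add -um.
So nagoz → nagez.

nagez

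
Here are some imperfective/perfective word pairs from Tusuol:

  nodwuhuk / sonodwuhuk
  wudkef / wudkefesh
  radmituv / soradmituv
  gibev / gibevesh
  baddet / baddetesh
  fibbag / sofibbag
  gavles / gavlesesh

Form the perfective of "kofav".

sokofav

"kofav" has last vowel 'a'. The one such stem in the data (fibbag → sofibbag) adds the prefix so-, so the same rule applies.
So kofav → sokofav.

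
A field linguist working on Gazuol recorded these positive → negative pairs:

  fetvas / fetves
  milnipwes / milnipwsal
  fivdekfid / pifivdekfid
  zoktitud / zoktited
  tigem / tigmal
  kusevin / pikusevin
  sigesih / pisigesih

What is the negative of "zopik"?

"zopik" has last vowel 'i'. The stems whose last vowel is 'i' (fivdekfid → pifivdekfid, kusevin → pikusevin, sigesih → pisigesih) add the prefix pi-.
The other patterns: stems whose last vowel is 'e' delete the last vowel and add -al; stems whose last vowel is 'a' or 'u' change the last vowel to 'e'.
So zopik → pizopik.

pizopik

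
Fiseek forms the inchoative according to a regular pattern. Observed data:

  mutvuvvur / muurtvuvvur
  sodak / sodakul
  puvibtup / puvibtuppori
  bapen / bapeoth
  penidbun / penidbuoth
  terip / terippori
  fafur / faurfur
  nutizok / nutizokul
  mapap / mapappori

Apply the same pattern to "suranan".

puvibtup and penidbun both have last vowel 'u' yet inflect differently (puvibtuppori, penidbuoth), so the last vowel is not what conditions the rule; the final letter is.
"suranan" ends in -n. The stems ending in -n (bapen → bapeoth, penidbun → penidbuoth) drop the final letter and add -oth.
The other patterns: stems ending in -p double the final consonant and add -ori; stems ending in -k add -ul; stems ending in -r insert -ur- after the first vowel.
So suranan → suranaoth.

suranaoth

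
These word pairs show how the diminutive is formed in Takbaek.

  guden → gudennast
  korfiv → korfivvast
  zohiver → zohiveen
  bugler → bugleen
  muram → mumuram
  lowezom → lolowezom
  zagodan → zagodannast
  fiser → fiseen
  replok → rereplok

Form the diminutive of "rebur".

"rebur" ends in -r. The stems ending in -r (zohiver → zohiveen, fiser → fiseen, bugler → bugleen) drop the final letter and add -en.
So rebur → rebuen.

rebuen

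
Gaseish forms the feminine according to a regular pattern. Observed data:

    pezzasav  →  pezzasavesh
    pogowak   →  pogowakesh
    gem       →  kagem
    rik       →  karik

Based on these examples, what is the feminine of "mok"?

kamok

"mok" has 1 vowel. The stems with 1 vowel (gem → kagem, rik → karik) add the prefix ka-.
The other pattern: stems with 3 vowels add -esh.
So mok → kamok.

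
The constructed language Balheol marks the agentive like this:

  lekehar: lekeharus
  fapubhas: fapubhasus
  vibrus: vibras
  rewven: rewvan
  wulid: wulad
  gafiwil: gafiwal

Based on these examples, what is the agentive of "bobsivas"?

"bobsivas" has last vowel 'a'. The stems whose last vowel is 'a' (lekehar → lekeharus, fapubhas → fapubhasus) add -us.
So bobsivas → bobsivasus.

bobsivasus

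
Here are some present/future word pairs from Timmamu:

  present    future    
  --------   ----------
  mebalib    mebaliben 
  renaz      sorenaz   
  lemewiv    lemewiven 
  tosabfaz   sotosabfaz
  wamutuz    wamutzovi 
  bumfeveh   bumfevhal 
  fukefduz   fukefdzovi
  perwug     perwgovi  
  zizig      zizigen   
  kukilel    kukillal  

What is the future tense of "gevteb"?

renaz and fukefduz both end in -z yet inflect differently (sorenaz, fukefdzovi), so the final letter is not what conditions the rule; the last vowel is.
"gevteb" has last vowel 'e'. The stems whose last vowel is 'e' (kukilel → kukillal, bumfeveh → bumfevhal) delete the last vowel and add -al.
The other patterns: stems whose last vowel is 'i' add -en; stems whose last vowel is 'a' add the prefix so-; stems whose last vowel is 'u' delete the last vowel and add -ovi.
So gevteb → gevtbal.

gevtbal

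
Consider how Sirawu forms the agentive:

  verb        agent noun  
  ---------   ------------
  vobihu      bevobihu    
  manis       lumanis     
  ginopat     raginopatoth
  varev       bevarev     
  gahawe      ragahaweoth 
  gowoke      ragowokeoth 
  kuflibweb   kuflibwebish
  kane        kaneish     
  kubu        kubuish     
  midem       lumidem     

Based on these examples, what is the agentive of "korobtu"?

"korobtu" begins with k-. The stems beginning with k- (kuflibweb → kuflibwebish, kane → kaneish, kubu → kubuish) add -ish.
The other patterns: stems beginning with v- add the prefix be-; stems beginning with g- add ra- … -oth around the stem; stems beginning with m- add the prefix lu-.
So korobtu → korobtuish.

korobtuish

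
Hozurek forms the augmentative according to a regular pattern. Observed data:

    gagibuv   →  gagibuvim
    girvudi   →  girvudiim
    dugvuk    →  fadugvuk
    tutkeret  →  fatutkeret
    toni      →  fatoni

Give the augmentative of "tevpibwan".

"tevpibwan" begins with t-. The stems beginning with t- (tutkeret → fatutkeret, toni → fatoni) add the prefix fa-.
The other pattern: stems beginning with g- add -im.
So tevpibwan → fatevpibwan.

fatevpibwan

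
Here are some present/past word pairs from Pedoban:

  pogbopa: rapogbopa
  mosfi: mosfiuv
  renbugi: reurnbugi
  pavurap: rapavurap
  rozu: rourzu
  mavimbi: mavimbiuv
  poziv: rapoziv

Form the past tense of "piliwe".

rapiliwe

renbugi and mosfi both end in -i yet inflect differently (reurnbugi, mosfiuv), so the final letter is not what conditions the rule; the first letter is.
"piliwe" begins with p-. The stems beginning with p- (pogbopa → rapogbopa, pavurap → rapavurap, poziv → rapoziv) add the prefix ra-.
The other patterns: stems beginning with r- insert -ur- after the first vowel; stems beginning with m- add -uv.
So piliwe → rapiliwe.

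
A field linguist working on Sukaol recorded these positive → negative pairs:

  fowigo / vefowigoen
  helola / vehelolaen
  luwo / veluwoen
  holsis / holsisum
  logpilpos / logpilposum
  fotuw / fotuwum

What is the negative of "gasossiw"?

"gasossiw" ends in a consonant. The stems ending in a consonant (holsis → holsisum, logpilpos → logpilposum, fotuw → fotuwum) add -um.
The other pattern: stems ending in a vowel add ve- … -en around the stem.
So gasossiw → gasossiwum.

gasossiwum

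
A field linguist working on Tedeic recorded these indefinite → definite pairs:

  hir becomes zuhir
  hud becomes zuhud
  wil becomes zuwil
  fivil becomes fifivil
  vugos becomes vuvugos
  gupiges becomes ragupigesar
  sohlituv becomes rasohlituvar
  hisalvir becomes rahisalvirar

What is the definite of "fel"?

zufel

wil and fivil both end in -l yet inflect differently (zuwil, fifivil), so the final letter is not what conditions the rule; the number of vowels is.
"fel" has 1 vowel. The stems with 1 vowel (hir → zuhir, hud → zuhud, wil → zuwil) add the prefix zu-.
So fel → zufel.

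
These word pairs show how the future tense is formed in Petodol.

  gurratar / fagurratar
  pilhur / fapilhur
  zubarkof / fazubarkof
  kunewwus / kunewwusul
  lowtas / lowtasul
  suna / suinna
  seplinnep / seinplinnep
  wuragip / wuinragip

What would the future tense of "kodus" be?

kodusul

"kodus" ends in -s. The stems ending in -s (kunewwus → kunewwusul, lowtas → lowtasul) add -ul.
So kodus → kodusul.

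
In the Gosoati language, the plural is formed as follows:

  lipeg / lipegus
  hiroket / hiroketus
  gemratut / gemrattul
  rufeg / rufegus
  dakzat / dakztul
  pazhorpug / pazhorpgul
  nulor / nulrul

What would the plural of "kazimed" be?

hiroket and dakzat both end in -t yet inflect differently (hiroketus, dakztul), so the final letter is not what conditions the rule; the last vowel is.
"kazimed" has last vowel 'e'. The stems whose last vowel is 'e' (hiroket → hiroketus, rufeg → rufegus, lipeg → lipegus) add -us.
The other pattern: stems whose last vowel is 'a', 'o' or 'u' delete the last vowel and add -ul.
So kazimed → kazimedus.

kazimedus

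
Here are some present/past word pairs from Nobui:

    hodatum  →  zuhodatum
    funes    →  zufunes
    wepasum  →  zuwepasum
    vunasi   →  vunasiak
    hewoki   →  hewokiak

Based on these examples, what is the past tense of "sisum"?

hewoki and hodatum both begin with h- yet inflect differently (hewokiak, zuhodatum), so the first letter is not what conditions the rule; whether the stem ends in a vowel or a consonant is.
"sisum" ends in a consonant. The stems ending in a consonant (funes → zufunes, hodatum → zuhodatum, wepasum → zuwepasum) add the prefix zu-.
The other pattern: stems ending in a vowel add -ak.
So sisum → zusisum.

zusisum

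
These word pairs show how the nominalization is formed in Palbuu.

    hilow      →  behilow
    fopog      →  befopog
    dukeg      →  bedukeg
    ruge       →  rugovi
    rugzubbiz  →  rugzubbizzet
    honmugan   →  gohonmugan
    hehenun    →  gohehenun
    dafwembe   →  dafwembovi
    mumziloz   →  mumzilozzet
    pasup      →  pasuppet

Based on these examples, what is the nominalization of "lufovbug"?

belufovbug

ruge and dukeg both have last vowel 'e' yet inflect differently (rugovi, bedukeg), so the last vowel is not what conditions the rule; the final letter is.
"lufovbug" ends in -g. The stems ending in -g (dukeg → bedukeg, fopog → befopog) add the prefix be-.
The other patterns: stems ending in -e drop the final letter and add -ovi; stems ending in -n add the prefix go-; stems ending in -p or -z double the final consonant and add -et.
So lufovbug → belufovbug.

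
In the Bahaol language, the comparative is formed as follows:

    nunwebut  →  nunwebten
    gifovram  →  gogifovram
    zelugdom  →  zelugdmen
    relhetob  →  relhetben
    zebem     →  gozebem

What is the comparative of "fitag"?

zebem and zelugdom both end in -m yet inflect differently (gozebem, zelugdmen), so the final letter is not what conditions the rule; the last vowel is.
"fitag" has last vowel 'a'. The one such stem in the data (gifovram → gogifovram) adds the prefix go-, so the same rule applies.
So fitag → gofitag.

gofitag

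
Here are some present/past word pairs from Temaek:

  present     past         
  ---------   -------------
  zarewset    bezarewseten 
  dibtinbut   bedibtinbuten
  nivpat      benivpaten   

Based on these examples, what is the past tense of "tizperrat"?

betizperraten

Every pair shown (zarewset → bezarewseten, dibtinbut → bedibtinbuten, nivpat → benivpaten) follows the same rule: add be- … -en around the stem.
So tizperrat → betizperraten.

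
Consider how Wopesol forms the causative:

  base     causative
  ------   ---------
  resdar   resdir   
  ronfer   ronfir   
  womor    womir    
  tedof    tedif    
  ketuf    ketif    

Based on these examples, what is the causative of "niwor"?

niwir

Every pair shown (resdar → resdir, ronfer → ronfir, womor → womir, …) follows the same rule: change the last vowel to 'i'.
So niwor → niwir.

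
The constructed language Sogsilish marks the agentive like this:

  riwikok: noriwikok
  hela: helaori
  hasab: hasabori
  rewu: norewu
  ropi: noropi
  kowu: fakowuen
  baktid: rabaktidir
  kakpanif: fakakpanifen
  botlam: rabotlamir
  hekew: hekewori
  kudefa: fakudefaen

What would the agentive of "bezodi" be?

hela and kudefa both end in -a yet inflect differently (helaori, fakudefaen), so the final letter is not what conditions the rule; the first letter is.
"bezodi" begins with b-. The stems beginning with b- (botlam → rabotlamir, baktid → rabaktidir) add ra- … -ir around the stem.
The other patterns: stems beginning with h- add -ori; stems beginning with k- add fa- … -en around the stem; stems beginning with r- add the prefix no-.
So bezodi → rabezodiir.

rabezodiir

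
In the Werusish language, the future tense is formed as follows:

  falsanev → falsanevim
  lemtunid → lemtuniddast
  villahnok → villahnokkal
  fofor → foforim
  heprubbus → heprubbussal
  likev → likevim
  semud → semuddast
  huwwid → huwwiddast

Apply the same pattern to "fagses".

"fagses" ends in -s. The one such stem in the data (heprubbus → heprubbussal) doubles the final consonant and adds -al (as does villahnok), so the same rule applies.
The other patterns: stems ending in -r or -v add -im; stems ending in -d double the final consonant and add -ast.
So fagses → fagsessal.

fagsessal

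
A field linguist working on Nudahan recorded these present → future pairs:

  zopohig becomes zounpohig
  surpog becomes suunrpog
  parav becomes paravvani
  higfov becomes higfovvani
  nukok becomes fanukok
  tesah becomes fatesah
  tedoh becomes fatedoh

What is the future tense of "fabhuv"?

"fabhuv" ends in -v. The stems ending in -v (parav → paravvani, higfov → higfovvani) double the final consonant and add -ani.
So fabhuv → fabhuvvani.

fabhuvvani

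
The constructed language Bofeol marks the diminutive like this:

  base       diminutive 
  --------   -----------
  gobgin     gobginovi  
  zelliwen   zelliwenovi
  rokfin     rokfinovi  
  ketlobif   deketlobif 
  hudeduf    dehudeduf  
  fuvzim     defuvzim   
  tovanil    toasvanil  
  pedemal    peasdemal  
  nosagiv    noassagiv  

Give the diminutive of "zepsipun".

gobgin and ketlobif both have last vowel 'i' yet inflect differently (gobginovi, deketlobif), so the last vowel is not what conditions the rule; the final letter is.
"zepsipun" ends in -n. The stems ending in -n (gobgin → gobginovi, zelliwen → zelliwenovi, rokfin → rokfinovi) add -ovi.
The other patterns: stems ending in -f or -m add the prefix de-; stems ending in -l or -v insert -as- after the first vowel.
So zepsipun → zepsipunovi.

zepsipunovi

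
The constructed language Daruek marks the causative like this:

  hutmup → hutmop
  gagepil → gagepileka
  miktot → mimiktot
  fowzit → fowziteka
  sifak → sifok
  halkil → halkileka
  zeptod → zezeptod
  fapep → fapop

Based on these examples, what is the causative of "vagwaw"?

vagwow

miktot and fowzit both end in -t yet inflect differently (mimiktot, fowziteka), so the final letter is not what conditions the rule; the last vowel is.
"vagwaw" has last vowel 'a'. The one such stem in the data (sifak → sifok) changes the last vowel to 'o' (as do fapep, hutmup), so the same rule applies.
The other patterns: stems whose last vowel is 'o' repeat the first consonant+vowel as a prefix; stems whose last vowel is 'i' add -eka.
So vagwaw → vagwow.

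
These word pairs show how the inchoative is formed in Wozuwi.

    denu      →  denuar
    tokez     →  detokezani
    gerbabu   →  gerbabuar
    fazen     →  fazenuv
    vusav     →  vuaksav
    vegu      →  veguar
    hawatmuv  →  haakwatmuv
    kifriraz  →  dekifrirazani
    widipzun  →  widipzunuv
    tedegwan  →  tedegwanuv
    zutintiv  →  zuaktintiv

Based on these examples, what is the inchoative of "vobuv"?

voakbuv

"vobuv" ends in -v. The stems ending in -v (hawatmuv → haakwatmuv, zutintiv → zuaktintiv, vusav → vuaksav) insert -ak- after the first vowel.
The other patterns: stems ending in -n add -uv; stems ending in -z add de- … -ani around the stem; stems ending in -u add -ar.
So vobuv → voakbuv.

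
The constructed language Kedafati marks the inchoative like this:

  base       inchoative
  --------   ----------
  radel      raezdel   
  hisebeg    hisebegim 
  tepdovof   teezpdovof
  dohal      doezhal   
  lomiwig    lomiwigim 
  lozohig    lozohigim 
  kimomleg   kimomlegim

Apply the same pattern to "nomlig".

"nomlig" ends in -g. The stems ending in -g (lozohig → lozohigim, lomiwig → lomiwigim, hisebeg → hisebegim) add -im.
The other pattern: stems ending in -f or -l insert -ez- after the first vowel.
So nomlig → nomligim.

nomligim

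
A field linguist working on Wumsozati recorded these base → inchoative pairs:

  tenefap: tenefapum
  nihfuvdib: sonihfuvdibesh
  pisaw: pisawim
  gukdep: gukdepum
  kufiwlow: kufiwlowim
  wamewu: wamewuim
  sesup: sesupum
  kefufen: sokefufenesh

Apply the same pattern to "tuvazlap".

"tuvazlap" ends in -p. The stems ending in -p (sesup → sesupum, gukdep → gukdepum, tenefap → tenefapum) add -um.
The other patterns: stems ending in -b or -n add so- … -esh around the stem; stems ending in -u or -w add -im.
So tuvazlap → tuvazlapum.

tuvazlapum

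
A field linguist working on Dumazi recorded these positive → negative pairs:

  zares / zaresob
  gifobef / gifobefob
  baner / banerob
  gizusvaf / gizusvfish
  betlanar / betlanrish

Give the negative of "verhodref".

gifobef and gizusvaf both end in -f yet inflect differently (gifobefob, gizusvfish), so the final letter is not what conditions the rule; the last vowel is.
"verhodref" has last vowel 'e'. The stems whose last vowel is 'e' (baner → banerob, zares → zaresob, gifobef → gifobefob) add -ob.
The other pattern: stems whose last vowel is 'a' delete the last vowel and add -ish.
So verhodref → verhodrefob.

verhodrefob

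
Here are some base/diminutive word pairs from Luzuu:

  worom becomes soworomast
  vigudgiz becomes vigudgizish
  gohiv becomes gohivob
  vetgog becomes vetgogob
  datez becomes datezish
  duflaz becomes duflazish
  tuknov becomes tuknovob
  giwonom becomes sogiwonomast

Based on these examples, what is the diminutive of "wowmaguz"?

wowmaguzish

worom and vetgog both have last vowel 'o' yet inflect differently (soworomast, vetgogob), so the last vowel is not what conditions the rule; the final letter is.
"wowmaguz" ends in -z. The stems ending in -z (datez → datezish, vigudgiz → vigudgizish, duflaz → duflazish) add -ish.
The other patterns: stems ending in -m add so- … -ast around the stem; stems ending in -g or -v add -ob.
So wowmaguz → wowmaguzish.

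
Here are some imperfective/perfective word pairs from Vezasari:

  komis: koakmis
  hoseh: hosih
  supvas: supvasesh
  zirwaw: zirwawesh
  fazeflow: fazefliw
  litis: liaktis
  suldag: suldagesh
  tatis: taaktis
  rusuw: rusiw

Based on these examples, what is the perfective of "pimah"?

pimahesh

komis and supvas both end in -s yet inflect differently (koakmis, supvasesh), so the final letter is not what conditions the rule; the last vowel is.
"pimah" has last vowel 'a'. The stems whose last vowel is 'a' (suldag → suldagesh, zirwaw → zirwawesh, supvas → supvasesh) add -esh.
The other patterns: stems whose last vowel is 'i' insert -ak- after the first vowel; stems whose last vowel is 'e', 'o' or 'u' change the last vowel to 'i'.
So pimah → pimahesh.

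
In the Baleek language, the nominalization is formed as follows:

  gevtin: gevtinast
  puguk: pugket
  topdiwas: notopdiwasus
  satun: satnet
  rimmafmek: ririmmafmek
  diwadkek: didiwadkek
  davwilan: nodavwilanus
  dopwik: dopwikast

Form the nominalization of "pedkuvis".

gevtin and satun both end in -n yet inflect differently (gevtinast, satnet), so the final letter is not what conditions the rule; the last vowel is.
"pedkuvis" has last vowel 'i'. The stems whose last vowel is 'i' (dopwik → dopwikast, gevtin → gevtinast) add -ast.
The other patterns: stems whose last vowel is 'u' delete the last vowel and add -et; stems whose last vowel is 'e' repeat the first consonant+vowel as a prefix; stems whose last vowel is 'a' add no- … -us around the stem.
So pedkuvis → pedkuvisast.

pedkuvisast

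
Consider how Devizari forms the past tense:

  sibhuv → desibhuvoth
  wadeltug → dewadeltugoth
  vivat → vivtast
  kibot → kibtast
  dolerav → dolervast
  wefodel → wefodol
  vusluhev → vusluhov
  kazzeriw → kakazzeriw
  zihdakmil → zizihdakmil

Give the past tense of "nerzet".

sibhuv and dolerav both end in -v yet inflect differently (desibhuvoth, dolervast), so the final letter is not what conditions the rule; the last vowel is.
"nerzet" has last vowel 'e'. The stems whose last vowel is 'e' (wefodel → wefodol, vusluhev → vusluhov) change the last vowel to 'o'.
So nerzet → nerzot.

nerzot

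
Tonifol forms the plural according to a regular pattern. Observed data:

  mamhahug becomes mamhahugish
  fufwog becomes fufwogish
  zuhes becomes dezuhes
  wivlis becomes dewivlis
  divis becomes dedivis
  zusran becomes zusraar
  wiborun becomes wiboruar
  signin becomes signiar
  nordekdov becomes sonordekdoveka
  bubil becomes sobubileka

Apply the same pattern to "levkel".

solevkeleka

mamhahug and wiborun both have last vowel 'u' yet inflect differently (mamhahugish, wiboruar), so the last vowel is not what conditions the rule; the final letter is.
"levkel" ends in -l. The one such stem in the data (bubil → sobubileka) adds so- … -eka around the stem, so the same rule applies.
The other patterns: stems ending in -g add -ish; stems ending in -s add the prefix de-; stems ending in -n drop the final letter and add -ar.
So levkel → solevkeleka.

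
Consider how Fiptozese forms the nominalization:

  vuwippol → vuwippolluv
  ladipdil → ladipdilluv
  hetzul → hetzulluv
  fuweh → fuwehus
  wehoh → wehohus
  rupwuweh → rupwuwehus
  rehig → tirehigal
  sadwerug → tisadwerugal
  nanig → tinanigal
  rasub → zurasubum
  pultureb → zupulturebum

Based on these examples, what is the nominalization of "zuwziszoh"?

zuwziszohus

vuwippol and wehoh both have last vowel 'o' yet inflect differently (vuwippolluv, wehohus), so the last vowel is not what conditions the rule; the final letter is.
"zuwziszoh" ends in -h. The stems ending in -h (fuweh → fuwehus, wehoh → wehohus, rupwuweh → rupwuwehus) add -us.
So zuwziszoh → zuwziszohus.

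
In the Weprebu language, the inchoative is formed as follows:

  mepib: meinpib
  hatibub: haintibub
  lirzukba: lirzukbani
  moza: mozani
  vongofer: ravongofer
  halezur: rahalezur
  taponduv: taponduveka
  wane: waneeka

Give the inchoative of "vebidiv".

hatibub and halezur both have last vowel 'u' yet inflect differently (haintibub, rahalezur), so the last vowel is not what conditions the rule; the final letter is.
"vebidiv" ends in -v. The one such stem in the data (taponduv → taponduveka) adds -eka, so the same rule applies.
So vebidiv → vebidiveka.

vebidiveka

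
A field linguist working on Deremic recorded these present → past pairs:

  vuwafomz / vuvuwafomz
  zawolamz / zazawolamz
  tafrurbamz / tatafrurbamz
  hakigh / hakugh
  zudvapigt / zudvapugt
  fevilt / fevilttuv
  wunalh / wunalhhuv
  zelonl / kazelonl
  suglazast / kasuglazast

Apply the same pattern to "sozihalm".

"sozihalm" has second-to-last letter 'l'. The stems whose second-to-last letter is 'l' (fevilt → fevilttuv, wunalh → wunalhhuv) double the final consonant and add -uv.
So sozihalm → sozihalmmuv.

sozihalmmuv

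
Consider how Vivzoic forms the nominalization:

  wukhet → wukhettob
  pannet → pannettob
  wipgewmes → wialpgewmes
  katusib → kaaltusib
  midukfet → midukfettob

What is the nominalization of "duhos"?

dualhos

midukfet and wipgewmes both have last vowel 'e' yet inflect differently (midukfettob, wialpgewmes), so the last vowel is not what conditions the rule; the final letter is.
"duhos" ends in -s. The one such stem in the data (wipgewmes → wialpgewmes) inserts -al- after the first vowel (as does katusib), so the same rule applies.
The other pattern: stems ending in -t double the final consonant and add -ob.
So duhos → dualhos.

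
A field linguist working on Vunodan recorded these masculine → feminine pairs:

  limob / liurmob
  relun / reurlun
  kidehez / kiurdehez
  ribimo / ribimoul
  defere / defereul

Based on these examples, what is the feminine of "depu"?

limob and ribimo both have last vowel 'o' yet inflect differently (liurmob, ribimoul), so the last vowel is not what conditions the rule; whether the stem ends in a vowel or a consonant is.
"depu" ends in a vowel. The stems ending in a vowel (ribimo → ribimoul, defere → defereul) add -ul.
The other pattern: stems ending in a consonant insert -ur- after the first vowel.
So depu → depuul.

depuul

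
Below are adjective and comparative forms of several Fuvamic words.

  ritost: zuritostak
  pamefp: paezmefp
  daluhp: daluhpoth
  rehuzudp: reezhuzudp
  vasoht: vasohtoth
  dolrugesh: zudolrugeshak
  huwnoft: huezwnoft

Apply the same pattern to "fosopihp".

fosopihpoth

"fosopihp" has second-to-last letter 'h'. The stems whose second-to-last letter is 'h' (daluhp → daluhpoth, vasoht → vasohtoth) add -oth.
The other patterns: stems whose second-to-last letter is 's' add zu- … -ak around the stem; stems whose second-to-last letter is 'd' or 'f' insert -ez- after the first vowel.
So fosopihp → fosopihpoth.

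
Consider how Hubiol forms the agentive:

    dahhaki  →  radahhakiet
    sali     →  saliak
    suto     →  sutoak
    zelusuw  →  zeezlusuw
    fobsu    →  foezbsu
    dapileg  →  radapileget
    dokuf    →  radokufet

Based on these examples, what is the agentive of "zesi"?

sali and dahhaki both end in -i yet inflect differently (saliak, radahhakiet), so the final letter is not what conditions the rule; the first letter is.
"zesi" begins with z-. The one such stem in the data (zelusuw → zeezlusuw) inserts -ez- after the first vowel (as does fobsu), so the same rule applies.
So zesi → zeezsi.

zeezsi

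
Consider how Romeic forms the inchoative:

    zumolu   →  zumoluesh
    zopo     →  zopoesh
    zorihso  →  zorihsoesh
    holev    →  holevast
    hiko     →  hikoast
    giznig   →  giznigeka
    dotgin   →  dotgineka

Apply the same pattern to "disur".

disureka

"disur" begins with d-. The one such stem in the data (dotgin → dotgineka) adds -eka, so the same rule applies.
So disur → disureka.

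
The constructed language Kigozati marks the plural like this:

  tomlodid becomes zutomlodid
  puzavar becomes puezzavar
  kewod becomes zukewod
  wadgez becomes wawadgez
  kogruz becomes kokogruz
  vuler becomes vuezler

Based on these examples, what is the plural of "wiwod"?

zuwiwod

vuler and wadgez both have last vowel 'e' yet inflect differently (vuezler, wawadgez), so the last vowel is not what conditions the rule; the final letter is.
"wiwod" ends in -d. The stems ending in -d (kewod → zukewod, tomlodid → zutomlodid) add the prefix zu-.
So wiwod → zuwiwod.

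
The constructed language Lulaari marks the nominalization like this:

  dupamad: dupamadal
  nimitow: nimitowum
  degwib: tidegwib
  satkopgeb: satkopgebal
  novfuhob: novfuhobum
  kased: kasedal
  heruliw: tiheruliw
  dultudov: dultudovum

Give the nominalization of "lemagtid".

tilemagtid

nimitow and heruliw both end in -w yet inflect differently (nimitowum, tiheruliw), so the final letter is not what conditions the rule; the last vowel is.
"lemagtid" has last vowel 'i'. The stems whose last vowel is 'i' (heruliw → tiheruliw, degwib → tidegwib) add the prefix ti-.
So lemagtid → tilemagtid.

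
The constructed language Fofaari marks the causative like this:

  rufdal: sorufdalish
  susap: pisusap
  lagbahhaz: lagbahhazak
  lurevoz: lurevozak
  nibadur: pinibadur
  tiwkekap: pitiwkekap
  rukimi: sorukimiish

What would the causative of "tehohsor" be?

pitehohsor

"tehohsor" ends in -r. The one such stem in the data (nibadur → pinibadur) adds the prefix pi-, so the same rule applies.
So tehohsor → pitehohsor.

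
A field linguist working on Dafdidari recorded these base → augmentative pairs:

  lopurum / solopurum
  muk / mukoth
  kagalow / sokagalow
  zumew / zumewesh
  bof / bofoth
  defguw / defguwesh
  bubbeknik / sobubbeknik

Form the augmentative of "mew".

mewoth

zumew and kagalow both end in -w yet inflect differently (zumewesh, sokagalow), so the final letter is not what conditions the rule; the number of vowels is.
"mew" has 1 vowel. The stems with 1 vowel (bof → bofoth, muk → mukoth) add -oth.
So mew → mewoth.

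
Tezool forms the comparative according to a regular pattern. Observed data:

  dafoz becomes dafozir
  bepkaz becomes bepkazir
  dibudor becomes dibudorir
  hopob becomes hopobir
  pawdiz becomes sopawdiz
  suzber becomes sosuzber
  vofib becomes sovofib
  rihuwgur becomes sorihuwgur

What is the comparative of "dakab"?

dafoz and pawdiz both end in -z yet inflect differently (dafozir, sopawdiz), so the final letter is not what conditions the rule; the last vowel is.
"dakab" has last vowel 'a'. The one such stem in the data (bepkaz → bepkazir) adds -ir, so the same rule applies.
The other pattern: stems whose last vowel is 'e', 'i' or 'u' add the prefix so-.
So dakab → dakabir.

dakabir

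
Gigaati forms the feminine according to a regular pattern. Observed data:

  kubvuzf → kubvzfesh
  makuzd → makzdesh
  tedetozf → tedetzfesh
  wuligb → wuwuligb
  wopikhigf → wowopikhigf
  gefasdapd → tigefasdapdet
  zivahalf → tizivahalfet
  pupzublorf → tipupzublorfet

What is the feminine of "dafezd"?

dafzdesh

"dafezd" has second-to-last letter 'z'. The stems whose second-to-last letter is 'z' (kubvuzf → kubvzfesh, makuzd → makzdesh, tedetozf → tedetzfesh) delete the last vowel and add -esh.
So dafezd → dafzdesh.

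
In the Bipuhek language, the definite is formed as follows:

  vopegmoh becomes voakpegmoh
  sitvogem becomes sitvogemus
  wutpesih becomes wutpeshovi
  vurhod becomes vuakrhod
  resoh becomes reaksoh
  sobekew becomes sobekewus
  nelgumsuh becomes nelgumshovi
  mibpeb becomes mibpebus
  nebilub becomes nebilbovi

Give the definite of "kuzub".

kuzbovi

mibpeb and nebilub both end in -b yet inflect differently (mibpebus, nebilbovi), so the final letter is not what conditions the rule; the last vowel is.
"kuzub" has last vowel 'u'. The stems whose last vowel is 'u' (nebilub → nebilbovi, nelgumsuh → nelgumshovi) delete the last vowel and add -ovi.
The other patterns: stems whose last vowel is 'o' insert -ak- after the first vowel; stems whose last vowel is 'e' add -us.
So kuzub → kuzbovi.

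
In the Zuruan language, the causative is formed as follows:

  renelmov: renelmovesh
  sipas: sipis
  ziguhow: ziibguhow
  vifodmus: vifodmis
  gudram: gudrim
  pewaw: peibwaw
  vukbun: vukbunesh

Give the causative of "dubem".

dubim

"dubem" ends in -m. The one such stem in the data (gudram → gudrim) changes the last vowel to 'i' (as do sipas, vifodmus), so the same rule applies.
The other patterns: stems ending in -w insert -ib- after the first vowel; stems ending in -n or -v add -esh.
So dubem → dubim.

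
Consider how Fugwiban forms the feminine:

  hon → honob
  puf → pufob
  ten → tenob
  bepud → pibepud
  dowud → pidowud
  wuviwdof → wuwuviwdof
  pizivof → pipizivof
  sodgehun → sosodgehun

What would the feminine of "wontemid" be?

puf and wuviwdof both end in -f yet inflect differently (pufob, wuwuviwdof), so the final letter is not what conditions the rule; the number of vowels is.
"wontemid" has 3 vowels. The stems with 3 vowels (wuviwdof → wuwuviwdof, pizivof → pipizivof, sodgehun → sosodgehun) repeat the first consonant+vowel as a prefix.
The other patterns: stems with 1 vowel add -ob; stems with 2 vowels add the prefix pi-.
So wontemid → wowontemid.

wowontemid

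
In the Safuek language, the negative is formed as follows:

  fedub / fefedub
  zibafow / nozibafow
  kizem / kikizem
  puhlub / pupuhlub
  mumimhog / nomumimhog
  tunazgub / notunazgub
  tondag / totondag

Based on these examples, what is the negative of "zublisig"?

nozublisig

"zublisig" has 3 vowels. The stems with 3 vowels (zibafow → nozibafow, mumimhog → nomumimhog, tunazgub → notunazgub) add the prefix no-.
The other pattern: stems with 2 vowels repeat the first consonant+vowel as a prefix.
So zublisig → nozublisig.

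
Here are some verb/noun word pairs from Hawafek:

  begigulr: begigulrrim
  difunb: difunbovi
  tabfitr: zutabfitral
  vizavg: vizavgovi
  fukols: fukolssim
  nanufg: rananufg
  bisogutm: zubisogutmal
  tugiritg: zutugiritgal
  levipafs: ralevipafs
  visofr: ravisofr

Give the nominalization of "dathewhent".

dathewhentovi

"dathewhent" has second-to-last letter 'n'. The one such stem in the data (difunb → difunbovi) adds -ovi, so the same rule applies.
The other patterns: stems whose second-to-last letter is 't' add zu- … -al around the stem; stems whose second-to-last letter is 'f' add the prefix ra-; stems whose second-to-last letter is 'l' double the final consonant and add -im.
So dathewhent → dathewhentovi.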